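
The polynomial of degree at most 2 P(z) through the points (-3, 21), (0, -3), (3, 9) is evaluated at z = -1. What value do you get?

1

L_0(-1) = (-1)·(-4)/[(-3)·(-6)] = 2/9
L_1(-1) = (2)·(-4)/[(3)·(-3)] = 8/9
L_2(-1) = (2)·(-1)/[(6)·(3)] = -1/9
Sum: 21·(2/9) + (-3)·(8/9) + 9·(-1/9) = 1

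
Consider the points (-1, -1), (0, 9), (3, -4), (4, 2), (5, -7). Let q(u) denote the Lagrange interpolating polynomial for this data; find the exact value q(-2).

-63

Evaluate each Lagrange basis at u = -2:
L_0(-2) = (-2)·(-5)·(-6)·(-7)/[(-1)·(-4)·(-5)·(-6)] = 7/2
L_1(-2) = (-1)·(-5)·(-6)·(-7)/[(1)·(-3)·(-4)·(-5)] = -7/2
L_2(-2) = (-1)·(-2)·(-6)·(-7)/[(4)·(3)·(-1)·(-2)] = 7/2
L_3(-2) = (-1)·(-2)·(-5)·(-7)/[(5)·(4)·(1)·(-1)] = -7/2
L_4(-2) = (-1)·(-2)·(-5)·(-6)/[(6)·(5)·(2)·(1)] = 1
Sum: (-1)·(7/2) + 9·(-7/2) + (-4)·(7/2) + 2·(-7/2) + (-7)·(1) = -63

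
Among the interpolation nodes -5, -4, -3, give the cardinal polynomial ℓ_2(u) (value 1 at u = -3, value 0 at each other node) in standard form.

ℓ_2(u) = (1/2)u^2 + (9/2)u + 10

ℓ_2(u) = (u + 5)(u + 4) / [(2)·(1)]
       = (u^2 + 9u + 20) / (2)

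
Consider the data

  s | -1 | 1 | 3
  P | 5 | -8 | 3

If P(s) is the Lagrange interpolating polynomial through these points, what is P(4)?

35/2

Evaluate each Lagrange basis at s = 4:
L_0(4) = (3)·(1)/[(-2)·(-4)] = 3/8
L_1(4) = (5)·(1)/[(2)·(-2)] = -5/4
L_2(4) = (5)·(3)/[(4)·(2)] = 15/8
Sum: 5·(3/8) + (-8)·(-5/4) + 3·(15/8) = 35/2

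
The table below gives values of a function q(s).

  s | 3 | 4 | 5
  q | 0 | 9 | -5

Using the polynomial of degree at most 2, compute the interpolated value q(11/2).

L_0(11/2) = (3/2)·(1/2)/[(-1)·(-2)] = 3/8
L_1(11/2) = (5/2)·(1/2)/[(1)·(-1)] = -5/4
L_2(11/2) = (5/2)·(3/2)/[(2)·(1)] = 15/8
Sum: 0 + 9·(-5/4) + (-5)·(15/8) = -165/8

-165/8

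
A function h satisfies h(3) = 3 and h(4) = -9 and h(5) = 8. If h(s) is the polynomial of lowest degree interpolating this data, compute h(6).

Evaluate each Lagrange basis at s = 6:
L_0(6) = (2)·(1)/[(-1)·(-2)] = 1
L_1(6) = (3)·(1)/[(1)·(-1)] = -3
L_2(6) = (3)·(2)/[(2)·(1)] = 3
Sum: 3·(1) + (-9)·(-3) + 8·(3) = 54

54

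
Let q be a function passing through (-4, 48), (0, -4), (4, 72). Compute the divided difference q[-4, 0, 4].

4

q[-4,0] = (-4 - 48) / (0 - (-4)) = -13
q[0,4] = (72 - (-4)) / (4 - 0) = 19
q[-4,0,4] = (19 - (-13)) / (4 - (-4)) = 4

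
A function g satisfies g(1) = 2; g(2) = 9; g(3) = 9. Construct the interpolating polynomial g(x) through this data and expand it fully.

g(x) = -(7/2)x^2 + (35/2)x - 12

Newton's divided differences:
g[1,2] = (9 - 2) / (2 - 1) = 7
g[2,3] = (9 - 9) / (3 - 2) = 0
g[1,2,3] = (0 - 7) / (3 - 1) = -7/2
g(x) = 2 + 7·(x - 1) + (-7/2)·(x - 1)(x - 2)
Expanding: g(x) = -(7/2)x^2 + (35/2)x - 12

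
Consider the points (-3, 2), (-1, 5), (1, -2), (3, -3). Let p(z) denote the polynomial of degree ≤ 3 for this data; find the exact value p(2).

Using Newton's divided-difference form:
p[-3,-1] = (5 - 2) / (-1 - (-3)) = 3/2
p[-1,1] = (-2 - 5) / (1 - (-1)) = -7/2
p[1,3] = (-3 - (-2)) / (3 - 1) = -1/2
p[-3,-1,1] = (-7/2 - 3/2) / (1 - (-3)) = -5/4
p[-1,1,3] = (-1/2 - (-7/2)) / (3 - (-1)) = 3/4
p[-3,-1,1,3] = (3/4 - (-5/4)) / (3 - (-3)) = 1/3
p(2) = 2 + (3/2)·(5) + (-5/4)·(5)·(3) + (1/3)·(5)·(3)·(1) = -17/4

-17/4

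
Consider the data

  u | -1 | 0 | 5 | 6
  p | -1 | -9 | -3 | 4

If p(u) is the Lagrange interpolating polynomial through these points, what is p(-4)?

351/7

Evaluate each Lagrange basis at u = -4:
L_0(-4) = (-4)·(-9)·(-10)/[(-1)·(-6)·(-7)] = 60/7
L_1(-4) = (-3)·(-9)·(-10)/[(1)·(-5)·(-6)] = -9
L_2(-4) = (-3)·(-4)·(-10)/[(6)·(5)·(-1)] = 4
L_3(-4) = (-3)·(-4)·(-9)/[(7)·(6)·(1)] = -18/7
Sum: (-1)·(60/7) + (-9)·(-9) + (-3)·(4) + 4·(-18/7) = 351/7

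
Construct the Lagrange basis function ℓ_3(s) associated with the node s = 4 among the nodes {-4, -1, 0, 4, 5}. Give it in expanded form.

ℓ_3(s) = -(1/160)s^4 + (21/160)s^2 + (1/8)s

ℓ_3(s) = (s + 4)(s + 1)s(s - 5) / [(8)·(5)·(4)·(-1)]
       = (s^4 - 21s^2 - 20s) / (-160)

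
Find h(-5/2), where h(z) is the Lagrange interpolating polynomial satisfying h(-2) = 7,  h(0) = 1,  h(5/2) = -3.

80/9

Evaluate each Lagrange basis at z = -5/2:
L_0(-5/2) = (-5/2)·(-5)/[(-2)·(-9/2)] = 25/18
L_1(-5/2) = (-1/2)·(-5)/[(2)·(-5/2)] = -1/2
L_2(-5/2) = (-1/2)·(-5/2)/[(9/2)·(5/2)] = 1/9
Sum: 7·(25/18) + 1·(-1/2) + (-3)·(1/9) = 80/9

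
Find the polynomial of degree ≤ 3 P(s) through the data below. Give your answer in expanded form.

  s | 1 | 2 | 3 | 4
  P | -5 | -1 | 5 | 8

Newton's divided differences:
P[1,2] = (-1 - (-5)) / (2 - 1) = 4
P[2,3] = (5 - (-1)) / (3 - 2) = 6
P[3,4] = (8 - 5) / (4 - 3) = 3
P[1,2,3] = (6 - 4) / (3 - 1) = 1
P[2,3,4] = (3 - 6) / (4 - 2) = -3/2
P[1,2,3,4] = (-3/2 - 1) / (4 - 1) = -5/6
P(s) = -5 + 4·(s - 1) + 1·(s - 1)(s - 2) + (-5/6)·(s - 1)(s - 2)(s - 3)
Expanding: P(s) = -(5/6)s^3 + 6s^2 - (49/6)s - 2

P(s) = -(5/6)s^3 + 6s^2 - (49/6)s - 2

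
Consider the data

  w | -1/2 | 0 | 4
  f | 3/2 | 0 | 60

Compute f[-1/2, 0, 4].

4

f[-1/2,0] = (0 - 3/2) / (0 - (-1/2)) = -3
f[0,4] = (60 - 0) / (4 - 0) = 15
f[-1/2,0,4] = (15 - (-3)) / (4 - (-1/2)) = 4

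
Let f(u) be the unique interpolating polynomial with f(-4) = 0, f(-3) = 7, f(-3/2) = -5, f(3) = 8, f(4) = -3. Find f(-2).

Evaluate each Lagrange basis at u = -2:
L_0(-2) = (1)·(-1/2)·(-5)·(-6)/[(-1)·(-5/2)·(-7)·(-8)] = -3/28
L_1(-2) = (2)·(-1/2)·(-5)·(-6)/[(1)·(-3/2)·(-6)·(-7)] = 10/21
L_2(-2) = (2)·(1)·(-5)·(-6)/[(5/2)·(3/2)·(-9/2)·(-11/2)] = 64/99
L_3(-2) = (2)·(1)·(-1/2)·(-6)/[(7)·(6)·(9/2)·(-1)] = -2/63
L_4(-2) = (2)·(1)·(-1/2)·(-5)/[(8)·(7)·(11/2)·(1)] = 5/308
Sum: 0 + 7·(10/21) + (-5)·(64/99) + 8·(-2/63) + (-3)·(5/308) = -559/2772

-559/2772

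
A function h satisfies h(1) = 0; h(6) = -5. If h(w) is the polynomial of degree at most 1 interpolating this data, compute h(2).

L_0(2) = (-4)/[(-5)] = 4/5
L_1(2) = (1)/[(5)] = 1/5
Sum: 0 + (-5)·(1/5) = -1

-1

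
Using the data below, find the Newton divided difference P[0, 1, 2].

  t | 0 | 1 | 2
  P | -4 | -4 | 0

2

P[0,1] = (-4 - (-4)) / (1 - 0) = 0
P[1,2] = (0 - (-4)) / (2 - 1) = 4
P[0,1,2] = (4 - 0) / (2 - 0) = 2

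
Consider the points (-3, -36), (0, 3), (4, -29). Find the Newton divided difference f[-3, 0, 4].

-3

f[-3,0] = (3 - (-36)) / (0 - (-3)) = 13
f[0,4] = (-29 - 3) / (4 - 0) = -8
f[-3,0,4] = (-8 - 13) / (4 - (-3)) = -3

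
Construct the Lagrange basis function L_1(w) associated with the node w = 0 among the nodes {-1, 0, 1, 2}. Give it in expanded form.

L_1(w) = (w + 1)(w - 1)(w - 2) / [(1)·(-1)·(-2)]
       = (w^3 - 2w^2 - w + 2) / (2)

L_1(w) = (1/2)w^3 - w^2 - (1/2)w + 1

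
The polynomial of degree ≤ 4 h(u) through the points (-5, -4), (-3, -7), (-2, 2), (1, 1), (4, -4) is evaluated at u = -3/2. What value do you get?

3251/576

Using Newton's divided-difference form:
h[-5,-3] = (-7 - (-4)) / (-3 - (-5)) = -3/2
h[-3,-2] = (2 - (-7)) / (-2 - (-3)) = 9
h[-2,1] = (1 - 2) / (1 - (-2)) = -1/3
h[1,4] = (-4 - 1) / (4 - 1) = -5/3
h[-5,-3,-2] = (9 - (-3/2)) / (-2 - (-5)) = 7/2
h[-3,-2,1] = (-1/3 - 9) / (1 - (-3)) = -7/3
h[-2,1,4] = (-5/3 - (-1/3)) / (4 - (-2)) = -2/9
h[-5,-3,-2,1] = (-7/3 - 7/2) / (1 - (-5)) = -35/36
h[-3,-2,1,4] = (-2/9 - (-7/3)) / (4 - (-3)) = 19/63
h[-5,-3,-2,1,4] = (19/63 - (-35/36)) / (4 - (-5)) = 107/756
h(-3/2) = -4 + (-3/2)·(7/2) + (7/2)·(7/2)·(3/2) + (-35/36)·(7/2)·(3/2)·(1/2) + (107/756)·(7/2)·(3/2)·(1/2)·(-5/2) = 3251/576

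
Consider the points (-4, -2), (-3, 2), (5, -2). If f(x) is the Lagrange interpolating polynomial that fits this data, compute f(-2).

Evaluate each Lagrange basis at x = -2:
L_0(-2) = (1)·(-7)/[(-1)·(-9)] = -7/9
L_1(-2) = (2)·(-7)/[(1)·(-8)] = 7/4
L_2(-2) = (2)·(1)/[(9)·(8)] = 1/36
Sum: (-2)·(-7/9) + 2·(7/4) + (-2)·(1/36) = 5

5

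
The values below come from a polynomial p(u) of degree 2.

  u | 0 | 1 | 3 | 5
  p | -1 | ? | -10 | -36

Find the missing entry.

The 3 known values determine p uniquely (degree ≤ 2).
Evaluate each Lagrange basis at u = 1:
L_0(1) = (-2)·(-4)/[(-3)·(-5)] = 8/15
L_1(1) = (1)·(-4)/[(3)·(-2)] = 2/3
L_2(1) = (1)·(-2)/[(5)·(2)] = -1/5
Sum: (-1)·(8/15) + (-10)·(2/3) + (-36)·(-1/5) = 0

0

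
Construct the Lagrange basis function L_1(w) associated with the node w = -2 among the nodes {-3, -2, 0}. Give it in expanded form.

L_1(w) = -(1/2)w^2 - (3/2)w

L_1(w) = (w + 3)w / [(1)·(-2)]
       = (w^2 + 3w) / (-2)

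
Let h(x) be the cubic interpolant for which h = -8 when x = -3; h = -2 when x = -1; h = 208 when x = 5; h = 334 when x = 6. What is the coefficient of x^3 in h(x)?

1

The leading coefficient equals the top divided difference h[-3,-1,5,6].
h[-3,-1] = (-2 - (-8)) / (-1 - (-3)) = 3
h[-1,5] = (208 - (-2)) / (5 - (-1)) = 35
h[5,6] = (334 - 208) / (6 - 5) = 126
h[-3,-1,5] = (35 - 3) / (5 - (-3)) = 4
h[-1,5,6] = (126 - 35) / (6 - (-1)) = 13
h[-3,-1,5,6] = (13 - 4) / (6 - (-3)) = 1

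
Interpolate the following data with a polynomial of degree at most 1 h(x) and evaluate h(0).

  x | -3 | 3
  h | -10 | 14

Evaluate each Lagrange basis at x = 0:
L_0(0) = (-3)/[(-6)] = 1/2
L_1(0) = (3)/[(6)] = 1/2
Sum: (-10)·(1/2) + 14·(1/2) = 2

2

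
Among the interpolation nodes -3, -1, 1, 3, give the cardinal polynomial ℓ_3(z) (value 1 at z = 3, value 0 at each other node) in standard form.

ℓ_3(z) = (1/48)z^3 + (1/16)z^2 - (1/48)z - 1/16

ℓ_3(z) = (z + 3)(z + 1)(z - 1) / [(6)·(4)·(2)]
       = (z^3 + 3z^2 - z - 3) / (48)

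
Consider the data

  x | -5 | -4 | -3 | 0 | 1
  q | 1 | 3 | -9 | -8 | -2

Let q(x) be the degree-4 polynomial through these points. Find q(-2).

L_0(-2) = (2)·(1)·(-2)·(-3)/[(-1)·(-2)·(-5)·(-6)] = 1/5
L_1(-2) = (3)·(1)·(-2)·(-3)/[(1)·(-1)·(-4)·(-5)] = -9/10
L_2(-2) = (3)·(2)·(-2)·(-3)/[(2)·(1)·(-3)·(-4)] = 3/2
L_3(-2) = (3)·(2)·(1)·(-3)/[(5)·(4)·(3)·(-1)] = 3/10
L_4(-2) = (3)·(2)·(1)·(-2)/[(6)·(5)·(4)·(1)] = -1/10
Sum: 1·(1/5) + 3·(-9/10) + (-9)·(3/2) + (-8)·(3/10) + (-2)·(-1/10) = -91/5

-91/5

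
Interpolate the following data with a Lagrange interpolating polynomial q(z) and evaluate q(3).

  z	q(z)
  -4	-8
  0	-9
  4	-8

-135/16

L_0(3) = (3)·(-1)/[(-4)·(-8)] = -3/32
L_1(3) = (7)·(-1)/[(4)·(-4)] = 7/16
L_2(3) = (7)·(3)/[(8)·(4)] = 21/32
Sum: (-8)·(-3/32) + (-9)·(7/16) + (-8)·(21/32) = -135/16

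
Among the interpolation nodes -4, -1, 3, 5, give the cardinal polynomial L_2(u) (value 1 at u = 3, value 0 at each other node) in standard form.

L_2(u) = (u + 4)(u + 1)(u - 5) / [(7)·(4)·(-2)]
       = (u^3 - 21u - 20) / (-56)

L_2(u) = -(1/56)u^3 + (3/8)u + 5/14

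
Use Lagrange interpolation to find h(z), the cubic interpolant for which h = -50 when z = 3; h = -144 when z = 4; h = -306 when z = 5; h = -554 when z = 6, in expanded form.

h(z) = -3z^3 + 2z^2 + 3z + 4

Build the Lagrange basis polynomials:
L_0(z) = (z - 4)(z - 5)(z - 6) / [-6] = -(1/6)z^3 + (5/2)z^2 - (37/3)z + 20
L_1(z) = (z - 3)(z - 5)(z - 6) / [2] = (1/2)z^3 - 7z^2 + (63/2)z - 45
L_2(z) = (z - 3)(z - 4)(z - 6) / [-2] = -(1/2)z^3 + (13/2)z^2 - 27z + 36
L_3(z) = (z - 3)(z - 4)(z - 5) / [6] = (1/6)z^3 - 2z^2 + (47/6)z - 10
h(z) = (-50)·L_0 + (-144)·L_1 + (-306)·L_2 + (-554)·L_3
  (-50)·L_0(z) = (25/3)z^3 - 125z^2 + (1850/3)z - 1000
  (-144)·L_1(z) = -72z^3 + 1008z^2 - 4536z + 6480
  (-306)·L_2(z) = 153z^3 - 1989z^2 + 8262z - 11016
  (-554)·L_3(z) = -(277/3)z^3 + 1108z^2 - (13019/3)z + 5540
Adding term by term: -3z^3 + 2z^2 + 3z + 4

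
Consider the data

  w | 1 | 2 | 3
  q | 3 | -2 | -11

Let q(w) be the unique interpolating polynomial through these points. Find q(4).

-24

Using Newton's divided-difference form:
q[1,2] = (-2 - 3) / (2 - 1) = -5
q[2,3] = (-11 - (-2)) / (3 - 2) = -9
q[1,2,3] = (-9 - (-5)) / (3 - 1) = -2
q(4) = 3 + (-5)·(3) + (-2)·(3)·(2) = -24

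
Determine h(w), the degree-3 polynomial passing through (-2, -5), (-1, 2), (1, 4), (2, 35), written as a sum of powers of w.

h(w) = 3w^3 + 4w^2 - 2w - 1

Newton's divided differences:
h[-2,-1] = (2 - (-5)) / (-1 - (-2)) = 7
h[-1,1] = (4 - 2) / (1 - (-1)) = 1
h[1,2] = (35 - 4) / (2 - 1) = 31
h[-2,-1,1] = (1 - 7) / (1 - (-2)) = -2
h[-1,1,2] = (31 - 1) / (2 - (-1)) = 10
h[-2,-1,1,2] = (10 - (-2)) / (2 - (-2)) = 3
h(w) = -5 + 7·(w + 2) + (-2)·(w + 2)(w + 1) + 3·(w + 2)(w + 1)(w - 1)
Expanding: h(w) = 3w^3 + 4w^2 - 2w - 1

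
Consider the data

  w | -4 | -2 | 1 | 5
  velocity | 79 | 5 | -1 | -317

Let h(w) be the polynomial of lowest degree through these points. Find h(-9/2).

120

L_0(-9/2) = (-5/2)·(-11/2)·(-19/2)/[(-2)·(-5)·(-9)] = 209/144
L_1(-9/2) = (-1/2)·(-11/2)·(-19/2)/[(2)·(-3)·(-7)] = -209/336
L_2(-9/2) = (-1/2)·(-5/2)·(-19/2)/[(5)·(3)·(-4)] = 19/96
L_3(-9/2) = (-1/2)·(-5/2)·(-11/2)/[(9)·(7)·(4)] = -55/2016
Sum: 79·(209/144) + 5·(-209/336) + (-1)·(19/96) + (-317)·(-55/2016) = 120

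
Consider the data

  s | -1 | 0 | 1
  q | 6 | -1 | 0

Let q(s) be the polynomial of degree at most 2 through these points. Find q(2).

Evaluate each Lagrange basis at s = 2:
L_0(2) = (2)·(1)/[(-1)·(-2)] = 1
L_1(2) = (3)·(1)/[(1)·(-1)] = -3
L_2(2) = (3)·(2)/[(2)·(1)] = 3
Sum: 6·(1) + (-1)·(-3) + 0 = 9

9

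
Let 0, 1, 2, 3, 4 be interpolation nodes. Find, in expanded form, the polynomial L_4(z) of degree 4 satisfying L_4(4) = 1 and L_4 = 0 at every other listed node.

L_4(z) = z(z - 1)(z - 2)(z - 3) / [(4)·(3)·(2)·(1)]
       = (z^4 - 6z^3 + 11z^2 - 6z) / (24)

L_4(z) = (1/24)z^4 - (1/4)z^3 + (11/24)z^2 - (1/4)z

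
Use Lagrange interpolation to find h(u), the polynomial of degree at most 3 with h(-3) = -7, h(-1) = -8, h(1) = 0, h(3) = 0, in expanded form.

Build the Lagrange basis polynomials:
L_0(u) = (u + 1)(u - 1)(u - 3) / [-48] = -(1/48)u^3 + (1/16)u^2 + (1/48)u - 1/16
L_1(u) = (u + 3)(u - 1)(u - 3) / [16] = (1/16)u^3 - (1/16)u^2 - (9/16)u + 9/16
L_2(u) = (u + 3)(u + 1)(u - 3) / [-16] = -(1/16)u^3 - (1/16)u^2 + (9/16)u + 9/16
L_3(u) = (u + 3)(u + 1)(u - 1) / [48] = (1/48)u^3 + (1/16)u^2 - (1/48)u - 1/16
h(u) = (-7)·L_0 + (-8)·L_1 + 0·L_2 + 0·L_3
  (-7)·L_0(u) = (7/48)u^3 - (7/16)u^2 - (7/48)u + 7/16
  (-8)·L_1(u) = -(1/2)u^3 + (1/2)u^2 + (9/2)u - 9/2
  0·L_2(u) = 0
  0·L_3(u) = 0
Adding term by term: -(17/48)u^3 + (1/16)u^2 + (209/48)u - 65/16

h(u) = -(17/48)u^3 + (1/16)u^2 + (209/48)u - 65/16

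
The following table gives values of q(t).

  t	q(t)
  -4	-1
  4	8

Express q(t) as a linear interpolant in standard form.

Build the Lagrange basis polynomials:
L_0(t) = (t - 4) / [-8] = -(1/8)t + 1/2
L_1(t) = (t + 4) / [8] = (1/8)t + 1/2
q(t) = (-1)·L_0 + 8·L_1
  (-1)·L_0(t) = (1/8)t - 1/2
  8·L_1(t) = t + 4
Adding term by term: (9/8)t + 7/2

q(t) = (9/8)t + 7/2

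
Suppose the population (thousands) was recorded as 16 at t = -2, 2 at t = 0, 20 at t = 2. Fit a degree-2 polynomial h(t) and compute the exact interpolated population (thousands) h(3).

Evaluate each Lagrange basis at t = 3:
L_0(3) = (3)·(1)/[(-2)·(-4)] = 3/8
L_1(3) = (5)·(1)/[(2)·(-2)] = -5/4
L_2(3) = (5)·(3)/[(4)·(2)] = 15/8
Sum: 16·(3/8) + 2·(-5/4) + 20·(15/8) = 41

41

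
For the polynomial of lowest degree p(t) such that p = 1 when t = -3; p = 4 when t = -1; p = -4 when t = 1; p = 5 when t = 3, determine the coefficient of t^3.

7/12

The leading coefficient equals the top divided difference p[-3,-1,1,3].
p[-3,-1] = (4 - 1) / (-1 - (-3)) = 3/2
p[-1,1] = (-4 - 4) / (1 - (-1)) = -4
p[1,3] = (5 - (-4)) / (3 - 1) = 9/2
p[-3,-1,1] = (-4 - 3/2) / (1 - (-3)) = -11/8
p[-1,1,3] = (9/2 - (-4)) / (3 - (-1)) = 17/8
p[-3,-1,1,3] = (17/8 - (-11/8)) / (3 - (-3)) = 7/12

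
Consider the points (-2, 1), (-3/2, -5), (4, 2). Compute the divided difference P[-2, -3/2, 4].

73/33

P[-2,-3/2] = (-5 - 1) / (-3/2 - (-2)) = -12
P[-3/2,4] = (2 - (-5)) / (4 - (-3/2)) = 14/11
P[-2,-3/2,4] = (14/11 - (-12)) / (4 - (-2)) = 73/33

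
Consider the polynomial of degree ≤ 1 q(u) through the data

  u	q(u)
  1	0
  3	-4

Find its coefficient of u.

-2

Build the Lagrange basis polynomials:
L_0(u) = (u - 3) / [-2] = -(1/2)u + 3/2
L_1(u) = (u - 1) / [2] = (1/2)u - 1/2
q(u) = 0·L_0 + (-4)·L_1
Only the coefficient of u is needed; take it from each L_i and combine:
0·(-1/2) + (-4)·(1/2) = -2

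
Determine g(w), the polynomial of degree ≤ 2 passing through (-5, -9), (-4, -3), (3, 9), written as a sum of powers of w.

L_0(w) = (w + 4)(w - 3) / [8] = (1/8)w^2 + (1/8)w - 3/2
L_1(w) = (w + 5)(w - 3) / [-7] = -(1/7)w^2 - (2/7)w + 15/7
L_2(w) = (w + 5)(w + 4) / [56] = (1/56)w^2 + (9/56)w + 5/14
g(w) = (-9)·L_0 + (-3)·L_1 + 9·L_2
  (-9)·L_0(w) = -(9/8)w^2 - (9/8)w + 27/2
  (-3)·L_1(w) = (3/7)w^2 + (6/7)w - 45/7
  9·L_2(w) = (9/56)w^2 + (81/56)w + 45/14
Adding term by term: -(15/28)w^2 + (33/28)w + 72/7

g(w) = -(15/28)w^2 + (33/28)w + 72/7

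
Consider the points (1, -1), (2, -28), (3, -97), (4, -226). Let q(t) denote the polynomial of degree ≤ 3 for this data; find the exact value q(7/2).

-1223/8

L_0(7/2) = (3/2)·(1/2)·(-1/2)/[(-1)·(-2)·(-3)] = 1/16
L_1(7/2) = (5/2)·(1/2)·(-1/2)/[(1)·(-1)·(-2)] = -5/16
L_2(7/2) = (5/2)·(3/2)·(-1/2)/[(2)·(1)·(-1)] = 15/16
L_3(7/2) = (5/2)·(3/2)·(1/2)/[(3)·(2)·(1)] = 5/16
Sum: (-1)·(1/16) + (-28)·(-5/16) + (-97)·(15/16) + (-226)·(5/16) = -1223/8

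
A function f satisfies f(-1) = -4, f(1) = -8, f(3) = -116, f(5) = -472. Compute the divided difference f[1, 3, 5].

-31

f[1,3] = (-116 - (-8)) / (3 - 1) = -54
f[3,5] = (-472 - (-116)) / (5 - 3) = -178
f[1,3,5] = (-178 - (-54)) / (5 - 1) = -31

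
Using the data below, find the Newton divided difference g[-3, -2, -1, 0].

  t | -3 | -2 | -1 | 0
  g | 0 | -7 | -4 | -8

g[-3,-2] = (-7 - 0) / (-2 - (-3)) = -7
g[-2,-1] = (-4 - (-7)) / (-1 - (-2)) = 3
g[-1,0] = (-8 - (-4)) / (0 - (-1)) = -4
g[-3,-2,-1] = (3 - (-7)) / (-1 - (-3)) = 5
g[-2,-1,0] = (-4 - 3) / (0 - (-2)) = -7/2
g[-3,-2,-1,0] = (-7/2 - 5) / (0 - (-3)) = -17/6

-17/6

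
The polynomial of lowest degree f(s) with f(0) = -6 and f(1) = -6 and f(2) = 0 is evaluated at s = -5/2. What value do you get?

81/4

L_0(-5/2) = (-7/2)·(-9/2)/[(-1)·(-2)] = 63/8
L_1(-5/2) = (-5/2)·(-9/2)/[(1)·(-1)] = -45/4
L_2(-5/2) = (-5/2)·(-7/2)/[(2)·(1)] = 35/8
Sum: (-6)·(63/8) + (-6)·(-45/4) + 0 = 81/4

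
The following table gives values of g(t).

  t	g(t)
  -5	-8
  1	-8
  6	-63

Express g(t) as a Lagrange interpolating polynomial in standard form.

g(t) = -t^2 - 4t - 3

L_0(t) = (t - 1)(t - 6) / [66] = (1/66)t^2 - (7/66)t + 1/11
L_1(t) = (t + 5)(t - 6) / [-30] = -(1/30)t^2 + (1/30)t + 1
L_2(t) = (t + 5)(t - 1) / [55] = (1/55)t^2 + (4/55)t - 1/11
g(t) = (-8)·L_0 + (-8)·L_1 + (-63)·L_2
  (-8)·L_0(t) = -(4/33)t^2 + (28/33)t - 8/11
  (-8)·L_1(t) = (4/15)t^2 - (4/15)t - 8
  (-63)·L_2(t) = -(63/55)t^2 - (252/55)t + 63/11
Adding term by term: -t^2 - 4t - 3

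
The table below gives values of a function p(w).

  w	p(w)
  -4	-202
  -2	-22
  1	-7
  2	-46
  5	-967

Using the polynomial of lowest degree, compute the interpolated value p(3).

-167

L_0(3) = (5)·(2)·(1)·(-2)/[(-2)·(-5)·(-6)·(-9)] = -1/27
L_1(3) = (7)·(2)·(1)·(-2)/[(2)·(-3)·(-4)·(-7)] = 1/6
L_2(3) = (7)·(5)·(1)·(-2)/[(5)·(3)·(-1)·(-4)] = -7/6
L_3(3) = (7)·(5)·(2)·(-2)/[(6)·(4)·(1)·(-3)] = 35/18
L_4(3) = (7)·(5)·(2)·(1)/[(9)·(7)·(4)·(3)] = 5/54
Sum: (-202)·(-1/27) + (-22)·(1/6) + (-7)·(-7/6) + (-46)·(35/18) + (-967)·(5/54) = -167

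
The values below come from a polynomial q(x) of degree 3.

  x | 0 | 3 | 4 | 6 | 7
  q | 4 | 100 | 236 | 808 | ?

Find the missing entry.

The 4 known values determine q uniquely (degree ≤ 3).
L_0(7) = (4)·(3)·(1)/[(-3)·(-4)·(-6)] = -1/6
L_1(7) = (7)·(3)·(1)/[(3)·(-1)·(-3)] = 7/3
L_2(7) = (7)·(4)·(1)/[(4)·(1)·(-2)] = -7/2
L_3(7) = (7)·(4)·(3)/[(6)·(3)·(2)] = 7/3
Sum: 4·(-1/6) + 100·(7/3) + 236·(-7/2) + 808·(7/3) = 1292

1292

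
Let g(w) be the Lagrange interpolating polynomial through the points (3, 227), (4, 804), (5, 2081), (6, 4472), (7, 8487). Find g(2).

32

Evaluate each Lagrange basis at w = 2:
L_0(2) = (-2)·(-3)·(-4)·(-5)/[(-1)·(-2)·(-3)·(-4)] = 5
L_1(2) = (-1)·(-3)·(-4)·(-5)/[(1)·(-1)·(-2)·(-3)] = -10
L_2(2) = (-1)·(-2)·(-4)·(-5)/[(2)·(1)·(-1)·(-2)] = 10
L_3(2) = (-1)·(-2)·(-3)·(-5)/[(3)·(2)·(1)·(-1)] = -5
L_4(2) = (-1)·(-2)·(-3)·(-4)/[(4)·(3)·(2)·(1)] = 1
Sum: 227·(5) + 804·(-10) + 2081·(10) + 4472·(-5) + 8487·(1) = 32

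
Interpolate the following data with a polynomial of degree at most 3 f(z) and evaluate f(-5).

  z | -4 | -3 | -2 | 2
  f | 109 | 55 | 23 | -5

L_0(-5) = (-2)·(-3)·(-7)/[(-1)·(-2)·(-6)] = 7/2
L_1(-5) = (-1)·(-3)·(-7)/[(1)·(-1)·(-5)] = -21/5
L_2(-5) = (-1)·(-2)·(-7)/[(2)·(1)·(-4)] = 7/4
L_3(-5) = (-1)·(-2)·(-3)/[(6)·(5)·(4)] = -1/20
Sum: 109·(7/2) + 55·(-21/5) + 23·(7/4) + (-5)·(-1/20) = 191

191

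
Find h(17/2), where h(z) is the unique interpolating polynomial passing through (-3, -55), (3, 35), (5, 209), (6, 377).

Using Newton's divided-difference form:
h[-3,3] = (35 - (-55)) / (3 - (-3)) = 15
h[3,5] = (209 - 35) / (5 - 3) = 87
h[5,6] = (377 - 209) / (6 - 5) = 168
h[-3,3,5] = (87 - 15) / (5 - (-3)) = 9
h[3,5,6] = (168 - 87) / (6 - 3) = 27
h[-3,3,5,6] = (27 - 9) / (6 - (-3)) = 2
h(17/2) = -55 + 15·(23/2) + 9·(23/2)·(11/2) + 2·(23/2)·(11/2)·(7/2) = 2259/2

2259/2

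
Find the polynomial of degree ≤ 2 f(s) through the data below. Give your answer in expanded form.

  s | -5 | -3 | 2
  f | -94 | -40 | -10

f(s) = -3s^2 + 3s - 4

Build the Lagrange basis polynomials:
L_0(s) = (s + 3)(s - 2) / [14] = (1/14)s^2 + (1/14)s - 3/7
L_1(s) = (s + 5)(s - 2) / [-10] = -(1/10)s^2 - (3/10)s + 1
L_2(s) = (s + 5)(s + 3) / [35] = (1/35)s^2 + (8/35)s + 3/7
f(s) = (-94)·L_0 + (-40)·L_1 + (-10)·L_2
  (-94)·L_0(s) = -(47/7)s^2 - (47/7)s + 282/7
  (-40)·L_1(s) = 4s^2 + 12s - 40
  (-10)·L_2(s) = -(2/7)s^2 - (16/7)s - 30/7
Adding term by term: -3s^2 + 3s - 4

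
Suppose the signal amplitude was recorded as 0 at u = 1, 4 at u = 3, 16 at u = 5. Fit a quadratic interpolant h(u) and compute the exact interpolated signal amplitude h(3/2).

1/4

Using Newton's divided-difference form:
h[1,3] = (4 - 0) / (3 - 1) = 2
h[3,5] = (16 - 4) / (5 - 3) = 6
h[1,3,5] = (6 - 2) / (5 - 1) = 1
h(3/2) = 0 + 2·(1/2) + 1·(1/2)·(-3/2) = 1/4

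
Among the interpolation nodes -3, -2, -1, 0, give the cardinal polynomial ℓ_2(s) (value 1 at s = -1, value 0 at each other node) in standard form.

ℓ_2(s) = -(1/2)s^3 - (5/2)s^2 - 3s

ℓ_2(s) = (s + 3)(s + 2)s / [(2)·(1)·(-1)]
       = (s^3 + 5s^2 + 6s) / (-2)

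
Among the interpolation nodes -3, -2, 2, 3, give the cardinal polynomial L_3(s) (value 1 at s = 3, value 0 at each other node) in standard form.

L_3(s) = (1/30)s^3 + (1/10)s^2 - (2/15)s - 2/5

L_3(s) = (s + 3)(s + 2)(s - 2) / [(6)·(5)·(1)]
       = (s^3 + 3s^2 - 4s - 12) / (30)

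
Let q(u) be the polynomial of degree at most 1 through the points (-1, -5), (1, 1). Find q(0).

-2

L_0(0) = (-1)/[(-2)] = 1/2
L_1(0) = (1)/[(2)] = 1/2
Sum: (-5)·(1/2) + 1·(1/2) = -2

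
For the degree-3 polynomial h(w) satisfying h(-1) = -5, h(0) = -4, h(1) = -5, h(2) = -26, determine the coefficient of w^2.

-1

Build the Lagrange basis polynomials:
L_0(w) = w(w - 1)(w - 2) / [-6] = -(1/6)w^3 + (1/2)w^2 - (1/3)w
L_1(w) = (w + 1)(w - 1)(w - 2) / [2] = (1/2)w^3 - w^2 - (1/2)w + 1
L_2(w) = (w + 1)w(w - 2) / [-2] = -(1/2)w^3 + (1/2)w^2 + w
L_3(w) = (w + 1)w(w - 1) / [6] = (1/6)w^3 - (1/6)w
h(w) = (-5)·L_0 + (-4)·L_1 + (-5)·L_2 + (-26)·L_3
Only the coefficient of w^2 is needed; take it from each L_i and combine:
(-5)·(1/2) + (-4)·(-1) + (-5)·(1/2) + (-26)·(0) = -1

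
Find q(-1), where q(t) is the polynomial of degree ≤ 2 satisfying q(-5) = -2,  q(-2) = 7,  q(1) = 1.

20/3

Evaluate each Lagrange basis at t = -1:
L_0(-1) = (1)·(-2)/[(-3)·(-6)] = -1/9
L_1(-1) = (4)·(-2)/[(3)·(-3)] = 8/9
L_2(-1) = (4)·(1)/[(6)·(3)] = 2/9
Sum: (-2)·(-1/9) + 7·(8/9) + 1·(2/9) = 20/3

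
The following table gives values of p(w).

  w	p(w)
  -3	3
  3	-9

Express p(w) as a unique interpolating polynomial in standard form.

L_0(w) = (w - 3) / [-6] = -(1/6)w + 1/2
L_1(w) = (w + 3) / [6] = (1/6)w + 1/2
p(w) = 3·L_0 + (-9)·L_1
  3·L_0(w) = -(1/2)w + 3/2
  (-9)·L_1(w) = -(3/2)w - 9/2
Adding term by term: -2w - 3

p(w) = -2w - 3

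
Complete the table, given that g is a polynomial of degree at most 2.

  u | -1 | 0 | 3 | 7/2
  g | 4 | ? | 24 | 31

The 3 known values determine g uniquely (degree ≤ 2).
L_0(0) = (-3)·(-7/2)/[(-4)·(-9/2)] = 7/12
L_1(0) = (1)·(-7/2)/[(4)·(-1/2)] = 7/4
L_2(0) = (1)·(-3)/[(9/2)·(1/2)] = -4/3
Sum: 4·(7/12) + 24·(7/4) + 31·(-4/3) = 3

3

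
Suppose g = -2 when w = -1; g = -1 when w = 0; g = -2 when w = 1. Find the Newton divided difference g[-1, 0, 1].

-1

g[-1,0] = (-1 - (-2)) / (0 - (-1)) = 1
g[0,1] = (-2 - (-1)) / (1 - 0) = -1
g[-1,0,1] = (-1 - 1) / (1 - (-1)) = -1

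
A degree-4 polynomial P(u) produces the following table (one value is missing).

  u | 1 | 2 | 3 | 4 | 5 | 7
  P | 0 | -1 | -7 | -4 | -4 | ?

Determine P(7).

The 5 known values determine P uniquely (degree ≤ 4).
Evaluate each Lagrange basis at u = 7:
L_0(7) = (5)·(4)·(3)·(2)/[(-1)·(-2)·(-3)·(-4)] = 5
L_1(7) = (6)·(4)·(3)·(2)/[(1)·(-1)·(-2)·(-3)] = -24
L_2(7) = (6)·(5)·(3)·(2)/[(2)·(1)·(-1)·(-2)] = 45
L_3(7) = (6)·(5)·(4)·(2)/[(3)·(2)·(1)·(-1)] = -40
L_4(7) = (6)·(5)·(4)·(3)/[(4)·(3)·(2)·(1)] = 15
Sum: 0 + (-1)·(-24) + (-7)·(45) + (-4)·(-40) + (-4)·(15) = -191

-191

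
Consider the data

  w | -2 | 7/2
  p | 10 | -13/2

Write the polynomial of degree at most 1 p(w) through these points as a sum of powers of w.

p(w) = -3w + 4

L_0(w) = (w - 7/2) / [-11/2] = -(2/11)w + 7/11
L_1(w) = (w + 2) / [11/2] = (2/11)w + 4/11
p(w) = 10·L_0 + (-13/2)·L_1
  10·L_0(w) = -(20/11)w + 70/11
  (-13/2)·L_1(w) = -(13/11)w - 26/11
Adding term by term: -3w + 4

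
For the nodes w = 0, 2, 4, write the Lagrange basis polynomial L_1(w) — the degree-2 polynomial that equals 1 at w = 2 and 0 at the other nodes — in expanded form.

L_1(w) = w(w - 4) / [(2)·(-2)]
       = (w^2 - 4w) / (-4)

L_1(w) = -(1/4)w^2 + w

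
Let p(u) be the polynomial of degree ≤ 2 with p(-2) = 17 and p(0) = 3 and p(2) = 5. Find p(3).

12

L_0(3) = (3)·(1)/[(-2)·(-4)] = 3/8
L_1(3) = (5)·(1)/[(2)·(-2)] = -5/4
L_2(3) = (5)·(3)/[(4)·(2)] = 15/8
Sum: 17·(3/8) + 3·(-5/4) + 5·(15/8) = 12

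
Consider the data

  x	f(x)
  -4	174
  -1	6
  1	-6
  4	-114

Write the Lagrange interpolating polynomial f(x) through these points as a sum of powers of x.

f(x) = -2x^3 + 2x^2 - 4x - 2

Build the Lagrange basis polynomials:
L_0(x) = (x + 1)(x - 1)(x - 4) / [-120] = -(1/120)x^3 + (1/30)x^2 + (1/120)x - 1/30
L_1(x) = (x + 4)(x - 1)(x - 4) / [30] = (1/30)x^3 - (1/30)x^2 - (8/15)x + 8/15
L_2(x) = (x + 4)(x + 1)(x - 4) / [-30] = -(1/30)x^3 - (1/30)x^2 + (8/15)x + 8/15
L_3(x) = (x + 4)(x + 1)(x - 1) / [120] = (1/120)x^3 + (1/30)x^2 - (1/120)x - 1/30
f(x) = 174·L_0 + 6·L_1 + (-6)·L_2 + (-114)·L_3
  174·L_0(x) = -(29/20)x^3 + (29/5)x^2 + (29/20)x - 29/5
  6·L_1(x) = (1/5)x^3 - (1/5)x^2 - (16/5)x + 16/5
  (-6)·L_2(x) = (1/5)x^3 + (1/5)x^2 - (16/5)x - 16/5
  (-114)·L_3(x) = -(19/20)x^3 - (19/5)x^2 + (19/20)x + 19/5
Adding term by term: -2x^3 + 2x^2 - 4x - 2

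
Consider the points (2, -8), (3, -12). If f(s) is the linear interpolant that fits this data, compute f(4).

-16

L_0(4) = (1)/[(-1)] = -1
L_1(4) = (2)/[(1)] = 2
Sum: (-8)·(-1) + (-12)·(2) = -16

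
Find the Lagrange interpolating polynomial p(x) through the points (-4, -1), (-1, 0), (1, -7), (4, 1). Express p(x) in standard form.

L_0(x) = (x + 1)(x - 1)(x - 4) / [-120] = -(1/120)x^3 + (1/30)x^2 + (1/120)x - 1/30
L_1(x) = (x + 4)(x - 1)(x - 4) / [30] = (1/30)x^3 - (1/30)x^2 - (8/15)x + 8/15
L_2(x) = (x + 4)(x + 1)(x - 4) / [-30] = -(1/30)x^3 - (1/30)x^2 + (8/15)x + 8/15
L_3(x) = (x + 4)(x + 1)(x - 1) / [120] = (1/120)x^3 + (1/30)x^2 - (1/120)x - 1/30
p(x) = (-1)·L_0 + 0·L_1 + (-7)·L_2 + 1·L_3
  (-1)·L_0(x) = (1/120)x^3 - (1/30)x^2 - (1/120)x + 1/30
  0·L_1(x) = 0
  (-7)·L_2(x) = (7/30)x^3 + (7/30)x^2 - (56/15)x - 56/15
  1·L_3(x) = (1/120)x^3 + (1/30)x^2 - (1/120)x - 1/30
Adding term by term: (1/4)x^3 + (7/30)x^2 - (15/4)x - 56/15

p(x) = (1/4)x^3 + (7/30)x^2 - (15/4)x - 56/15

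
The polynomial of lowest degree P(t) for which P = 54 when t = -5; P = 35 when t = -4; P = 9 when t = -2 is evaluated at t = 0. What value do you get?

Evaluate each Lagrange basis at t = 0:
L_0(0) = (4)·(2)/[(-1)·(-3)] = 8/3
L_1(0) = (5)·(2)/[(1)·(-2)] = -5
L_2(0) = (5)·(4)/[(3)·(2)] = 10/3
Sum: 54·(8/3) + 35·(-5) + 9·(10/3) = -1

-1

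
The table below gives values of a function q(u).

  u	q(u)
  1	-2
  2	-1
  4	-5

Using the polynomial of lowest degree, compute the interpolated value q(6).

Evaluate each Lagrange basis at u = 6:
L_0(6) = (4)·(2)/[(-1)·(-3)] = 8/3
L_1(6) = (5)·(2)/[(1)·(-2)] = -5
L_2(6) = (5)·(4)/[(3)·(2)] = 10/3
Sum: (-2)·(8/3) + (-1)·(-5) + (-5)·(10/3) = -17

-17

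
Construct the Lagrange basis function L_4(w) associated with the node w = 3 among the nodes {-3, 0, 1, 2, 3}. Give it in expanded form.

L_4(w) = (1/36)w^4 - (7/36)w^2 + (1/6)w

L_4(w) = (w + 3)w(w - 1)(w - 2) / [(6)·(3)·(2)·(1)]
       = (w^4 - 7w^2 + 6w) / (36)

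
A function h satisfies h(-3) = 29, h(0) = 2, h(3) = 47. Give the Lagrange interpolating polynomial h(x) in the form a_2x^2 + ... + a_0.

Build the Lagrange basis polynomials:
L_0(x) = x(x - 3) / [18] = (1/18)x^2 - (1/6)x
L_1(x) = (x + 3)(x - 3) / [-9] = -(1/9)x^2 + 1
L_2(x) = (x + 3)x / [18] = (1/18)x^2 + (1/6)x
h(x) = 29·L_0 + 2·L_1 + 47·L_2
  29·L_0(x) = (29/18)x^2 - (29/6)x
  2·L_1(x) = -(2/9)x^2 + 2
  47·L_2(x) = (47/18)x^2 + (47/6)x
Adding term by term: 4x^2 + 3x + 2

h(x) = 4x^2 + 3x + 2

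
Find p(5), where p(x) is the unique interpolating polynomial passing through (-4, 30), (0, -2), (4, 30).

Using Newton's divided-difference form:
p[-4,0] = (-2 - 30) / (0 - (-4)) = -8
p[0,4] = (30 - (-2)) / (4 - 0) = 8
p[-4,0,4] = (8 - (-8)) / (4 - (-4)) = 2
p(5) = 30 + (-8)·(9) + 2·(9)·(5) = 48

48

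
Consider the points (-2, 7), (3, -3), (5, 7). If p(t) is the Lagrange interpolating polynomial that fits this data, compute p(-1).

1

L_0(-1) = (-4)·(-6)/[(-5)·(-7)] = 24/35
L_1(-1) = (1)·(-6)/[(5)·(-2)] = 3/5
L_2(-1) = (1)·(-4)/[(7)·(2)] = -2/7
Sum: 7·(24/35) + (-3)·(3/5) + 7·(-2/7) = 1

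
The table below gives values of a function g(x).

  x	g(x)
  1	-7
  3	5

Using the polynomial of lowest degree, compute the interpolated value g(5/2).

2

L_0(5/2) = (-1/2)/[(-2)] = 1/4
L_1(5/2) = (3/2)/[(2)] = 3/4
Sum: (-7)·(1/4) + 5·(3/4) = 2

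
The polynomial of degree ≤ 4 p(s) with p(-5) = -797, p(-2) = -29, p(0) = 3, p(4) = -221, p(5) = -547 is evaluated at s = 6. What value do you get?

Using Newton's divided-difference form:
p[-5,-2] = (-29 - (-797)) / (-2 - (-5)) = 256
p[-2,0] = (3 - (-29)) / (0 - (-2)) = 16
p[0,4] = (-221 - 3) / (4 - 0) = -56
p[4,5] = (-547 - (-221)) / (5 - 4) = -326
p[-5,-2,0] = (16 - 256) / (0 - (-5)) = -48
p[-2,0,4] = (-56 - 16) / (4 - (-2)) = -12
p[0,4,5] = (-326 - (-56)) / (5 - 0) = -54
p[-5,-2,0,4] = (-12 - (-48)) / (4 - (-5)) = 4
p[-2,0,4,5] = (-54 - (-12)) / (5 - (-2)) = -6
p[-5,-2,0,4,5] = (-6 - 4) / (5 - (-5)) = -1
p(6) = -797 + 256·(11) + (-48)·(11)·(8) + 4·(11)·(8)·(6) + (-1)·(11)·(8)·(6)·(2) = -1149

-1149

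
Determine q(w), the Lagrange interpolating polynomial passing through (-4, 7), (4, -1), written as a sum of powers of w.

q(w) = -w + 3

Build the Lagrange basis polynomials:
L_0(w) = (w - 4) / [-8] = -(1/8)w + 1/2
L_1(w) = (w + 4) / [8] = (1/8)w + 1/2
q(w) = 7·L_0 + (-1)·L_1
  7·L_0(w) = -(7/8)w + 7/2
  (-1)·L_1(w) = -(1/8)w - 1/2
Adding term by term: -w + 3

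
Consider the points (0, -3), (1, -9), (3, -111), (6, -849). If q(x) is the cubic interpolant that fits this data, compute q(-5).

537

L_0(-5) = (-6)·(-8)·(-11)/[(-1)·(-3)·(-6)] = 88/3
L_1(-5) = (-5)·(-8)·(-11)/[(1)·(-2)·(-5)] = -44
L_2(-5) = (-5)·(-6)·(-11)/[(3)·(2)·(-3)] = 55/3
L_3(-5) = (-5)·(-6)·(-8)/[(6)·(5)·(3)] = -8/3
Sum: (-3)·(88/3) + (-9)·(-44) + (-111)·(55/3) + (-849)·(-8/3) = 537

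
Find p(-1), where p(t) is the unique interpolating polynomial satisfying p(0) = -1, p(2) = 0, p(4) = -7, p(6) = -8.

Using Newton's divided-difference form:
p[0,2] = (0 - (-1)) / (2 - 0) = 1/2
p[2,4] = (-7 - 0) / (4 - 2) = -7/2
p[4,6] = (-8 - (-7)) / (6 - 4) = -1/2
p[0,2,4] = (-7/2 - 1/2) / (4 - 0) = -1
p[2,4,6] = (-1/2 - (-7/2)) / (6 - 2) = 3/4
p[0,2,4,6] = (3/4 - (-1)) / (6 - 0) = 7/24
p(-1) = -1 + (1/2)·(-1) + (-1)·(-1)·(-3) + (7/24)·(-1)·(-3)·(-5) = -71/8

-71/8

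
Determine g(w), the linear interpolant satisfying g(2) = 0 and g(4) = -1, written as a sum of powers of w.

g(w) = -(1/2)w + 1

Build the Lagrange basis polynomials:
L_0(w) = (w - 4) / [-2] = -(1/2)w + 2
L_1(w) = (w - 2) / [2] = (1/2)w - 1
g(w) = 0·L_0 + (-1)·L_1
  0·L_0(w) = 0
  (-1)·L_1(w) = -(1/2)w + 1
Adding term by term: -(1/2)w + 1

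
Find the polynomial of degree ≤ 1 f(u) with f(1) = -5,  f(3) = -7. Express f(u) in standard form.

Build the Lagrange basis polynomials:
L_0(u) = (u - 3) / [-2] = -(1/2)u + 3/2
L_1(u) = (u - 1) / [2] = (1/2)u - 1/2
f(u) = (-5)·L_0 + (-7)·L_1
  (-5)·L_0(u) = (5/2)u - 15/2
  (-7)·L_1(u) = -(7/2)u + 7/2
Adding term by term: -u - 4

f(u) = -u - 4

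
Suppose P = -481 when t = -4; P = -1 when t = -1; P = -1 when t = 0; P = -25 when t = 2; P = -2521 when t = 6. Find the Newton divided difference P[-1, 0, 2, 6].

P[-1,0] = (-1 - (-1)) / (0 - (-1)) = 0
P[0,2] = (-25 - (-1)) / (2 - 0) = -12
P[2,6] = (-2521 - (-25)) / (6 - 2) = -624
P[-1,0,2] = (-12 - 0) / (2 - (-1)) = -4
P[0,2,6] = (-624 - (-12)) / (6 - 0) = -102
P[-1,0,2,6] = (-102 - (-4)) / (6 - (-1)) = -14

-14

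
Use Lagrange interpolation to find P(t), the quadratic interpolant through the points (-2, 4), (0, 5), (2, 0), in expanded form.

L_0(t) = t(t - 2) / [8] = (1/8)t^2 - (1/4)t
L_1(t) = (t + 2)(t - 2) / [-4] = -(1/4)t^2 + 1
L_2(t) = (t + 2)t / [8] = (1/8)t^2 + (1/4)t
P(t) = 4·L_0 + 5·L_1 + 0·L_2
  4·L_0(t) = (1/2)t^2 - t
  5·L_1(t) = -(5/4)t^2 + 5
  0·L_2(t) = 0
Adding term by term: -(3/4)t^2 - t + 5

P(t) = -(3/4)t^2 - t + 5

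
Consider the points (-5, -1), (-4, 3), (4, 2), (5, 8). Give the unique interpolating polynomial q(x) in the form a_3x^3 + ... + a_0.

Build the Lagrange basis polynomials:
L_0(x) = (x + 4)(x - 4)(x - 5) / [-90] = -(1/90)x^3 + (1/18)x^2 + (8/45)x - 8/9
L_1(x) = (x + 5)(x - 4)(x - 5) / [72] = (1/72)x^3 - (1/18)x^2 - (25/72)x + 25/18
L_2(x) = (x + 5)(x + 4)(x - 5) / [-72] = -(1/72)x^3 - (1/18)x^2 + (25/72)x + 25/18
L_3(x) = (x + 5)(x + 4)(x - 4) / [90] = (1/90)x^3 + (1/18)x^2 - (8/45)x - 8/9
q(x) = (-1)·L_0 + 3·L_1 + 2·L_2 + 8·L_3
  (-1)·L_0(x) = (1/90)x^3 - (1/18)x^2 - (8/45)x + 8/9
  3·L_1(x) = (1/24)x^3 - (1/6)x^2 - (25/24)x + 25/6
  2·L_2(x) = -(1/36)x^3 - (1/9)x^2 + (25/36)x + 25/9
  8·L_3(x) = (4/45)x^3 + (4/9)x^2 - (64/45)x - 64/9
Adding term by term: (41/360)x^3 + (1/9)x^2 - (701/360)x + 13/18

q(x) = (41/360)x^3 + (1/9)x^2 - (701/360)x + 13/18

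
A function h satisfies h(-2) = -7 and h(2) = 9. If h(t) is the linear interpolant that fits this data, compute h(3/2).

7

L_0(3/2) = (-1/2)/[(-4)] = 1/8
L_1(3/2) = (7/2)/[(4)] = 7/8
Sum: (-7)·(1/8) + 9·(7/8) = 7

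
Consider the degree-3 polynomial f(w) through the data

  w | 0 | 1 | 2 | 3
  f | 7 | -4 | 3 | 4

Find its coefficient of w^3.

The leading coefficient equals the top divided difference f[0,1,2,3].
f[0,1] = (-4 - 7) / (1 - 0) = -11
f[1,2] = (3 - (-4)) / (2 - 1) = 7
f[2,3] = (4 - 3) / (3 - 2) = 1
f[0,1,2] = (7 - (-11)) / (2 - 0) = 9
f[1,2,3] = (1 - 7) / (3 - 1) = -3
f[0,1,2,3] = (-3 - 9) / (3 - 0) = -4

-4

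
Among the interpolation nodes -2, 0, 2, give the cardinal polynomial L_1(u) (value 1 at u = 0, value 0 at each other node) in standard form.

L_1(u) = -(1/4)u^2 + 1

L_1(u) = (u + 2)(u - 2) / [(2)·(-2)]
       = (u^2 - 4) / (-4)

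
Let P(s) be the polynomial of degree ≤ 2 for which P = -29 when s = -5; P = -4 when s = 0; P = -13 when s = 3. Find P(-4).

-20

Evaluate each Lagrange basis at s = -4:
L_0(-4) = (-4)·(-7)/[(-5)·(-8)] = 7/10
L_1(-4) = (1)·(-7)/[(5)·(-3)] = 7/15
L_2(-4) = (1)·(-4)/[(8)·(3)] = -1/6
Sum: (-29)·(7/10) + (-4)·(7/15) + (-13)·(-1/6) = -20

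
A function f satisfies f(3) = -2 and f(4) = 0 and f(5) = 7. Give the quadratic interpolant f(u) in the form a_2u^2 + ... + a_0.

f(u) = (5/2)u^2 - (31/2)u + 22

Build the Lagrange basis polynomials:
L_0(u) = (u - 4)(u - 5) / [2] = (1/2)u^2 - (9/2)u + 10
L_1(u) = (u - 3)(u - 5) / [-1] = -u^2 + 8u - 15
L_2(u) = (u - 3)(u - 4) / [2] = (1/2)u^2 - (7/2)u + 6
f(u) = (-2)·L_0 + 0·L_1 + 7·L_2
  (-2)·L_0(u) = -u^2 + 9u - 20
  0·L_1(u) = 0
  7·L_2(u) = (7/2)u^2 - (49/2)u + 42
Adding term by term: (5/2)u^2 - (31/2)u + 22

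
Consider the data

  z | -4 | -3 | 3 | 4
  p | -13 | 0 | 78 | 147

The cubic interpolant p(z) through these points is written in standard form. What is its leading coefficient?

1

Build the Lagrange basis polynomials:
L_0(z) = (z + 3)(z - 3)(z - 4) / [-56] = -(1/56)z^3 + (1/14)z^2 + (9/56)z - 9/14
L_1(z) = (z + 4)(z - 3)(z - 4) / [42] = (1/42)z^3 - (1/14)z^2 - (8/21)z + 8/7
L_2(z) = (z + 4)(z + 3)(z - 4) / [-42] = -(1/42)z^3 - (1/14)z^2 + (8/21)z + 8/7
L_3(z) = (z + 4)(z + 3)(z - 3) / [56] = (1/56)z^3 + (1/14)z^2 - (9/56)z - 9/14
p(z) = (-13)·L_0 + 0·L_1 + 78·L_2 + 147·L_3
Only the coefficient of z^3 is needed; take it from each L_i and combine:
(-13)·(-1/56) + 0·(1/42) + 78·(-1/42) + 147·(1/56) = 1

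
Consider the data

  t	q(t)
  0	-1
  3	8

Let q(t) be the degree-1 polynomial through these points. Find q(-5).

-16

Evaluate each Lagrange basis at t = -5:
L_0(-5) = (-8)/[(-3)] = 8/3
L_1(-5) = (-5)/[(3)] = -5/3
Sum: (-1)·(8/3) + 8·(-5/3) = -16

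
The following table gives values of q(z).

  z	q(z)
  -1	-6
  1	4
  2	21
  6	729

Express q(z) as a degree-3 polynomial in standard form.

q(z) = 4z^3 - 4z^2 + z + 3

Newton's divided differences:
q[-1,1] = (4 - (-6)) / (1 - (-1)) = 5
q[1,2] = (21 - 4) / (2 - 1) = 17
q[2,6] = (729 - 21) / (6 - 2) = 177
q[-1,1,2] = (17 - 5) / (2 - (-1)) = 4
q[1,2,6] = (177 - 17) / (6 - 1) = 32
q[-1,1,2,6] = (32 - 4) / (6 - (-1)) = 4
q(z) = -6 + 5·(z + 1) + 4·(z + 1)(z - 1) + 4·(z + 1)(z - 1)(z - 2)
Expanding: q(z) = 4z^3 - 4z^2 + z + 3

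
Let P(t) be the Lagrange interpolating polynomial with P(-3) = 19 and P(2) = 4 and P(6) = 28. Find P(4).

L_0(4) = (2)·(-2)/[(-5)·(-9)] = -4/45
L_1(4) = (7)·(-2)/[(5)·(-4)] = 7/10
L_2(4) = (7)·(2)/[(9)·(4)] = 7/18
Sum: 19·(-4/45) + 4·(7/10) + 28·(7/18) = 12

12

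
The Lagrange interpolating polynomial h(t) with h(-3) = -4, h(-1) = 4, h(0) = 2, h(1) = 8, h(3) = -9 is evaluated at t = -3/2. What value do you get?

1773/256

L_0(-3/2) = (-1/2)·(-3/2)·(-5/2)·(-9/2)/[(-2)·(-3)·(-4)·(-6)] = 15/256
L_1(-3/2) = (3/2)·(-3/2)·(-5/2)·(-9/2)/[(2)·(-1)·(-2)·(-4)] = 405/256
L_2(-3/2) = (3/2)·(-1/2)·(-5/2)·(-9/2)/[(3)·(1)·(-1)·(-3)] = -15/16
L_3(-3/2) = (3/2)·(-1/2)·(-3/2)·(-9/2)/[(4)·(2)·(1)·(-2)] = 81/256
L_4(-3/2) = (3/2)·(-1/2)·(-3/2)·(-5/2)/[(6)·(4)·(3)·(2)] = -5/256
Sum: (-4)·(15/256) + 4·(405/256) + 2·(-15/16) + 8·(81/256) + (-9)·(-5/256) = 1773/256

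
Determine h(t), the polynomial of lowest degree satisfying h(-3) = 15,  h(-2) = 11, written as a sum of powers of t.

Build the Lagrange basis polynomials:
L_0(t) = (t + 2) / [-1] = -t - 2
L_1(t) = (t + 3) / [1] = t + 3
h(t) = 15·L_0 + 11·L_1
  15·L_0(t) = -15t - 30
  11·L_1(t) = 11t + 33
Adding term by term: -4t + 3

h(t) = -4t + 3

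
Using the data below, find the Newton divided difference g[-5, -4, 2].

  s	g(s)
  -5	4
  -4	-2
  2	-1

g[-5,-4] = (-2 - 4) / (-4 - (-5)) = -6
g[-4,2] = (-1 - (-2)) / (2 - (-4)) = 1/6
g[-5,-4,2] = (1/6 - (-6)) / (2 - (-5)) = 37/42

37/42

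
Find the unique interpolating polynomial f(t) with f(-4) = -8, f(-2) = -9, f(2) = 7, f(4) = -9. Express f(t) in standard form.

L_0(t) = (t + 2)(t - 2)(t - 4) / [-96] = -(1/96)t^3 + (1/24)t^2 + (1/24)t - 1/6
L_1(t) = (t + 4)(t - 2)(t - 4) / [48] = (1/48)t^3 - (1/24)t^2 - (1/3)t + 2/3
L_2(t) = (t + 4)(t + 2)(t - 4) / [-48] = -(1/48)t^3 - (1/24)t^2 + (1/3)t + 2/3
L_3(t) = (t + 4)(t + 2)(t - 2) / [96] = (1/96)t^3 + (1/24)t^2 - (1/24)t - 1/6
f(t) = (-8)·L_0 + (-9)·L_1 + 7·L_2 + (-9)·L_3
  (-8)·L_0(t) = (1/12)t^3 - (1/3)t^2 - (1/3)t + 4/3
  (-9)·L_1(t) = -(3/16)t^3 + (3/8)t^2 + 3t - 6
  7·L_2(t) = -(7/48)t^3 - (7/24)t^2 + (7/3)t + 14/3
  (-9)·L_3(t) = -(3/32)t^3 - (3/8)t^2 + (3/8)t + 3/2
Adding term by term: -(11/32)t^3 - (5/8)t^2 + (43/8)t + 3/2

f(t) = -(11/32)t^3 - (5/8)t^2 + (43/8)t + 3/2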